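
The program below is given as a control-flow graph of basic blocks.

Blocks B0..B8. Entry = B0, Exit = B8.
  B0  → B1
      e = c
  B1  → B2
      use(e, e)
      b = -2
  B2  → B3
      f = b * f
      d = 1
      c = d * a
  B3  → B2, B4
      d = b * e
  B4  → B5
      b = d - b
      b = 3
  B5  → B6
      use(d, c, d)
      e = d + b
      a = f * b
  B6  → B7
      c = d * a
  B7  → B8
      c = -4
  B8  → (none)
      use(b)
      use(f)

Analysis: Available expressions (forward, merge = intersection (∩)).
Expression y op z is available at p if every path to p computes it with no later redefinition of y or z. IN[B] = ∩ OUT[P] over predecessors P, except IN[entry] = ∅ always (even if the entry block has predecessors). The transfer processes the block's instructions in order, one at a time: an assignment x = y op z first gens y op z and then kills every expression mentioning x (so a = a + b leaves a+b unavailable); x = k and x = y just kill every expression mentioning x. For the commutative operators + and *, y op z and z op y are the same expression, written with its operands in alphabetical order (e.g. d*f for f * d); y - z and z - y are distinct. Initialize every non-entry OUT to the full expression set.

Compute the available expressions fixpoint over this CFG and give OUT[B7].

Per-block solution:
  B0: | IN={} | OUT={}
  B1: | IN={} | OUT={}
  B2: | IN={} | OUT={a*d}
  B3: | IN={a*d} | OUT={b*e}
  B4: | IN={b*e} | OUT={}
  B5: | IN={} | OUT={b*f, b+d}
  B6: | IN={b*f, b+d} | OUT={a*d, b*f, b+d}
  B7: | IN={a*d, b*f, b+d} | OUT={a*d, b*f, b+d}
  B8: | IN={a*d, b*f, b+d} | OUT={a*d, b*f, b+d}

Merge at B7: IN[B7] = OUT[B6] = {a*d, b*f, b+d}
Applying B7's transfer function to that IN value gives OUT[B7] (row B7 above).

Answer: {a*d, b*f, b+d}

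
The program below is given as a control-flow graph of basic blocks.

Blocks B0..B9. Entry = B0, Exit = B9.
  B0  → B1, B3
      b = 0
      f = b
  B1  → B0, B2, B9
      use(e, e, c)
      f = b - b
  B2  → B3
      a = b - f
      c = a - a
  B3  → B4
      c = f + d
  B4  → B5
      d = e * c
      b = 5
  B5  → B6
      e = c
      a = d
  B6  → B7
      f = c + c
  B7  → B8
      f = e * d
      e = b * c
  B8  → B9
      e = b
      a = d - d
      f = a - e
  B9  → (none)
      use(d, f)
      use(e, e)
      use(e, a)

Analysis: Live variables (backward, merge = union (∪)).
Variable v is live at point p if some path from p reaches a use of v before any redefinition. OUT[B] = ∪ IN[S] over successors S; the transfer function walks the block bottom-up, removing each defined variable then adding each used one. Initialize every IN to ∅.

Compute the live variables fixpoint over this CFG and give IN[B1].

Answer: {a, b, c, d, e}

Derivation:
Fixpoint table:
  B0: | IN={a, c, d, e} | OUT={a, b, c, d, e, f}
  B1: | IN={a, b, c, d, e} | OUT={a, b, c, d, e, f}
  B2: | IN={b, d, e, f} | OUT={d, e, f}
  B3: | IN={d, e, f} | OUT={c, e}
  B4: | IN={c, e} | OUT={b, c, d}
  B5: | IN={b, c, d} | OUT={b, c, d, e}
  B6: | IN={b, c, d, e} | OUT={b, c, d, e}
  B7: | IN={b, c, d, e} | OUT={b, d}
  B8: | IN={b, d} | OUT={a, d, e, f}
  B9: | IN={a, d, e, f} | OUT={}

Merge at B1: OUT[B1] = IN[B0] ⊔ IN[B2] ⊔ IN[B9] = {a, b, c, d, e, f}
Applying B1's transfer function to that OUT value gives IN[B1] (row B1 above).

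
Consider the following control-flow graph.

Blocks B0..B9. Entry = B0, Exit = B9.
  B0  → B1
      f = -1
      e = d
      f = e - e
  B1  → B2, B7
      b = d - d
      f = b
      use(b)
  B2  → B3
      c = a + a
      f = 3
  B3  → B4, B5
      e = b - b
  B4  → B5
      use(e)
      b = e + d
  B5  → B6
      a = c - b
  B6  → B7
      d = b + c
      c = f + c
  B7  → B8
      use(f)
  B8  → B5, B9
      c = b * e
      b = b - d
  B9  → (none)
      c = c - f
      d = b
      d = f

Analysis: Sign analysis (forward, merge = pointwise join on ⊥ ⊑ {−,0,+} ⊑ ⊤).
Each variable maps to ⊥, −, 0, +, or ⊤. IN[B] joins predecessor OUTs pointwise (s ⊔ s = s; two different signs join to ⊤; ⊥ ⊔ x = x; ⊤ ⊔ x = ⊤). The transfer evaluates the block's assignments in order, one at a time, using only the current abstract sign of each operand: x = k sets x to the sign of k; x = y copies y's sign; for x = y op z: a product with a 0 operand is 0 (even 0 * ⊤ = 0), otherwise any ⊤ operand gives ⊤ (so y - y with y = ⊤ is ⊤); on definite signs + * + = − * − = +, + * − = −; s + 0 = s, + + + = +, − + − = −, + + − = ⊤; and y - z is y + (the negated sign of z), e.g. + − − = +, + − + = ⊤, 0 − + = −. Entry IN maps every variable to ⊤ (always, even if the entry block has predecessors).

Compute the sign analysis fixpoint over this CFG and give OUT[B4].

Answer: {a: ⊤, b: ⊤, c: ⊤, d: ⊤, e: ⊤, f: +}

Derivation:
Fixpoint table:
  B0:  IN=(all ⊤)  OUT=(all ⊤)
  B1:  IN=(all ⊤)  OUT=(all ⊤)
  B2:  IN=(all ⊤)  OUT={f:+; rest ⊤}
  B3:  IN={f:+; rest ⊤}  OUT={f:+; rest ⊤}
  B4:  IN={f:+; rest ⊤}  OUT={f:+; rest ⊤}
  B5:  IN=(all ⊤)  OUT=(all ⊤)
  B6:  IN=(all ⊤)  OUT=(all ⊤)
  B7:  IN=(all ⊤)  OUT=(all ⊤)
  B8:  IN=(all ⊤)  OUT=(all ⊤)
  B9:  IN=(all ⊤)  OUT=(all ⊤)

Merge at B4: IN[B4] = OUT[B3] = {a: ⊤, b: ⊤, c: ⊤, d: ⊤, e: ⊤, f: +}
Applying B4's transfer function to that IN value gives OUT[B4] (row B4 above).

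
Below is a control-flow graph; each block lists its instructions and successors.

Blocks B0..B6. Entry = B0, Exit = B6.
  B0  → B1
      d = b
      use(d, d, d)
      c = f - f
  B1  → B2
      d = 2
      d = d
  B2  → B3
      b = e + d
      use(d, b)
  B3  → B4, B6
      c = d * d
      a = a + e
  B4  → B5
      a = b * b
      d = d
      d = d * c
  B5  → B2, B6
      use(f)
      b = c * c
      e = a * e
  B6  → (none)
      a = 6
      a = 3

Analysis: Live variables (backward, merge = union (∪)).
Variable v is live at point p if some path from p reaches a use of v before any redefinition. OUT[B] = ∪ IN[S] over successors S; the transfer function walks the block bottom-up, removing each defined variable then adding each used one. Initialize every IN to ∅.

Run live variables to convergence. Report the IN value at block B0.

Converged values:
  B0: | IN={a, b, e, f} | OUT={a, e, f}
  B1: | IN={a, e, f} | OUT={a, d, e, f}
  B2: | IN={a, d, e, f} | OUT={a, b, d, e, f}
  B3: | IN={a, b, d, e, f} | OUT={b, c, d, e, f}
  B4: | IN={b, c, d, e, f} | OUT={a, c, d, e, f}
  B5: | IN={a, c, d, e, f} | OUT={a, d, e, f}
  B6: | IN={} | OUT={}

Merge at B0: OUT[B0] = IN[B1] = {a, e, f}
Applying B0's transfer function to that OUT value gives IN[B0] (row B0 above).

Answer: {a, b, e, f}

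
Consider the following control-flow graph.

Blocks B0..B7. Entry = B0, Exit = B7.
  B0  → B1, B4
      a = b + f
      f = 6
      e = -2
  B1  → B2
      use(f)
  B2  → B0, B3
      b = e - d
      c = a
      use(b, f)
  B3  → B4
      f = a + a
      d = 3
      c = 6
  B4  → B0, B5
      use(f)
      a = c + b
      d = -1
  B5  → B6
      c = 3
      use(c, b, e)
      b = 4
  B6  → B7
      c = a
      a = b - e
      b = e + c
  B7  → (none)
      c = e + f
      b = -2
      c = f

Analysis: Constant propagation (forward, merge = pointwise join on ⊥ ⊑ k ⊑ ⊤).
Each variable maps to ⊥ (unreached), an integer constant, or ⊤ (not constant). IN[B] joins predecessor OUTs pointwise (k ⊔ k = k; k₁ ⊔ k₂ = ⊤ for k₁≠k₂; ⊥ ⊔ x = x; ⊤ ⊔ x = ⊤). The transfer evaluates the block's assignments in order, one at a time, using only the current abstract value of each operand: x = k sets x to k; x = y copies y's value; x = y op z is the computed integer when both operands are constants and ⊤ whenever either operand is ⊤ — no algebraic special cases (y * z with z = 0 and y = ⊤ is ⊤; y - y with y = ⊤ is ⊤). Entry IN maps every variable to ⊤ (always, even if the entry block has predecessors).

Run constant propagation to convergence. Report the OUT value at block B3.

Fixpoint table:
  B0:   IN=(all ⊤)   OUT={e:-2, f:6; rest ⊤}
  B1:   IN={e:-2, f:6; rest ⊤}   OUT={e:-2, f:6; rest ⊤}
  B2:   IN={e:-2, f:6; rest ⊤}   OUT={e:-2, f:6; rest ⊤}
  B3:   IN={e:-2, f:6; rest ⊤}   OUT={c:6, d:3, e:-2; rest ⊤}
  B4:   IN={e:-2; rest ⊤}   OUT={d:-1, e:-2; rest ⊤}
  B5:   IN={d:-1, e:-2; rest ⊤}   OUT={b:4, c:3, d:-1, e:-2; rest ⊤}
  B6:   IN={b:4, c:3, d:-1, e:-2; rest ⊤}   OUT={a:6, d:-1, e:-2; rest ⊤}
  B7:   IN={a:6, d:-1, e:-2; rest ⊤}   OUT={a:6, b:-2, d:-1, e:-2; rest ⊤}

Merge at B3: IN[B3] = OUT[B2] = {a: ⊤, b: ⊤, c: ⊤, d: ⊤, e: -2, f: 6}
Applying B3's transfer function to that IN value gives OUT[B3] (row B3 above).

Answer: {a: ⊤, b: ⊤, c: 6, d: 3, e: -2, f: ⊤}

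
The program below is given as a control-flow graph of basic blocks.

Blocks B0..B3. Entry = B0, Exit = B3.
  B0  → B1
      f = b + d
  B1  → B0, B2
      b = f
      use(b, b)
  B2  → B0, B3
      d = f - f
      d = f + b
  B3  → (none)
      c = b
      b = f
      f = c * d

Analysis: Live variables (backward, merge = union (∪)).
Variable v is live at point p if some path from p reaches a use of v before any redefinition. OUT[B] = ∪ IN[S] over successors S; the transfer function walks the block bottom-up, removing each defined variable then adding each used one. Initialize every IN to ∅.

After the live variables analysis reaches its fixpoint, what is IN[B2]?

Answer: {b, f}

Working:
Fixpoint table:
  B0: | IN={b, d} | OUT={d, f}
  B1: | IN={d, f} | OUT={b, d, f}
  B2: | IN={b, f} | OUT={b, d, f}
  B3: | IN={b, d, f} | OUT={}

Merge at B2: OUT[B2] = IN[B0] ⊔ IN[B3] = {b, d, f}
Applying B2's transfer function to that OUT value gives IN[B2] (row B2 above).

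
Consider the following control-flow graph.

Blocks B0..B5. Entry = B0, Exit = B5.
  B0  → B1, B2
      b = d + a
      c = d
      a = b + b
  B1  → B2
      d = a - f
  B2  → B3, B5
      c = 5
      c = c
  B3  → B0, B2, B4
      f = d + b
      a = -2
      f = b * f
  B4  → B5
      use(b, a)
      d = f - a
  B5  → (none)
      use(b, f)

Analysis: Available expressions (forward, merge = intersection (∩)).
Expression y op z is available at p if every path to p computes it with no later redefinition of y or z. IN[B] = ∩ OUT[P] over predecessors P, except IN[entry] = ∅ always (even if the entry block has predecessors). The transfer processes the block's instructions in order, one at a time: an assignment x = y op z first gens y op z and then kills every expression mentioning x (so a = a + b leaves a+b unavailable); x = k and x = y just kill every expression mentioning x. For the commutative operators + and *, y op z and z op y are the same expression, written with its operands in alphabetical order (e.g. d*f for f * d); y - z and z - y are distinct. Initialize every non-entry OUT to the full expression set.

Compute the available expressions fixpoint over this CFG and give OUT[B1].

Converged values:
  B0:   IN={}   OUT={b+b}
  B1:   IN={b+b}   OUT={a-f, b+b}
  B2:   IN={b+b}   OUT={b+b}
  B3:   IN={b+b}   OUT={b+b, b+d}
  B4:   IN={b+b, b+d}   OUT={b+b, f-a}
  B5:   IN={b+b}   OUT={b+b}

Merge at B1: IN[B1] = OUT[B0] = {b+b}
Applying B1's transfer function to that IN value gives OUT[B1] (row B1 above).

Answer: {a-f, b+b}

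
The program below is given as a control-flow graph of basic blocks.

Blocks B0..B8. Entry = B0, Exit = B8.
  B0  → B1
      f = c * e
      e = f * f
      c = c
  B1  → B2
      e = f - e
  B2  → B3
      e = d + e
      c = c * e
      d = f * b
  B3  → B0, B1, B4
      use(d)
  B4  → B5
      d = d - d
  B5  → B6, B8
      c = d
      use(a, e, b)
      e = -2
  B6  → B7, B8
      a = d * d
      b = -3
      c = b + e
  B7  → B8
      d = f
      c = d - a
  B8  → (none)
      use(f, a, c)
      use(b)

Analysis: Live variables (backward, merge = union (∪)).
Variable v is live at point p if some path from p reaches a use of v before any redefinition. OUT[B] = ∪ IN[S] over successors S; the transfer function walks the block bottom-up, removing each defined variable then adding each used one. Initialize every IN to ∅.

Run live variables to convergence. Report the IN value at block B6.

Answer: {d, e, f}

Trace:
Converged values:
  B0:   IN={a, b, c, d, e}   OUT={a, b, c, d, e, f}
  B1:   IN={a, b, c, d, e, f}   OUT={a, b, c, d, e, f}
  B2:   IN={a, b, c, d, e, f}   OUT={a, b, c, d, e, f}
  B3:   IN={a, b, c, d, e, f}   OUT={a, b, c, d, e, f}
  B4:   IN={a, b, d, e, f}   OUT={a, b, d, e, f}
  B5:   IN={a, b, d, e, f}   OUT={a, b, c, d, e, f}
  B6:   IN={d, e, f}   OUT={a, b, c, f}
  B7:   IN={a, b, f}   OUT={a, b, c, f}
  B8:   IN={a, b, c, f}   OUT={}

Merge at B6: OUT[B6] = IN[B7] ⊔ IN[B8] = {a, b, c, f}
Applying B6's transfer function to that OUT value gives IN[B6] (row B6 above).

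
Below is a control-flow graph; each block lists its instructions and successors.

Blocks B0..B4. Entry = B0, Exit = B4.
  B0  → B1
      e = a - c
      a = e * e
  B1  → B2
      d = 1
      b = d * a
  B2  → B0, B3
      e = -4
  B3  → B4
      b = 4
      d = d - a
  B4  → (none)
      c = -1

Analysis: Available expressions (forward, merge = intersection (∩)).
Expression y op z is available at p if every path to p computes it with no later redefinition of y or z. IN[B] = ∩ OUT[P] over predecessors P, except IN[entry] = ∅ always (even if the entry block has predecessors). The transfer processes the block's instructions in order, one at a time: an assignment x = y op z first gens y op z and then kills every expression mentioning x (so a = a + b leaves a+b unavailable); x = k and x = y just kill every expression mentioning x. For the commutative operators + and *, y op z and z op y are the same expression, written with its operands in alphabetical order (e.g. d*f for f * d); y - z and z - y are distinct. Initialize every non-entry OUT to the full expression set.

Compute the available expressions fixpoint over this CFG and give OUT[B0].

Fixpoint table:
  B0: | IN={} | OUT={e*e}
  B1: | IN={e*e} | OUT={a*d, e*e}
  B2: | IN={a*d, e*e} | OUT={a*d}
  B3: | IN={a*d} | OUT={}
  B4: | IN={} | OUT={}

Merge at B0 (entry node, so the boundary value {} is joined with the incoming edge(s)): IN[B0] = {} ∩ OUT[B2] = {}
Applying B0's transfer function to that IN value gives OUT[B0] (row B0 above).

Answer: {e*e}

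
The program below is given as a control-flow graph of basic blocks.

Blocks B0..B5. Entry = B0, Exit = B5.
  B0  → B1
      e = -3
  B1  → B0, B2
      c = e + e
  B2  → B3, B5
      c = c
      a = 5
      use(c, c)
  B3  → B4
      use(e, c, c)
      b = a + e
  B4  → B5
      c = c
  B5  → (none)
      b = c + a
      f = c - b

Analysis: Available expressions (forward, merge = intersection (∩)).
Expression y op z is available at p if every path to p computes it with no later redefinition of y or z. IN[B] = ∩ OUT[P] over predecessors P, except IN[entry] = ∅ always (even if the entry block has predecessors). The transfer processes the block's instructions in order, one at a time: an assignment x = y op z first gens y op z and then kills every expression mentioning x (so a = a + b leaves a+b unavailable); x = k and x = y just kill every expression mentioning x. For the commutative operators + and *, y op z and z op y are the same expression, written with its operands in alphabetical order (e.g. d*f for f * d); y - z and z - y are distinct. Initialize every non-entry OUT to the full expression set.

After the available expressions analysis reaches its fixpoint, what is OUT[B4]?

Per-block solution:
  B0:   IN={}   OUT={}
  B1:   IN={}   OUT={e+e}
  B2:   IN={e+e}   OUT={e+e}
  B3:   IN={e+e}   OUT={a+e, e+e}
  B4:   IN={a+e, e+e}   OUT={a+e, e+e}
  B5:   IN={e+e}   OUT={a+c, c-b, e+e}

Merge at B4: IN[B4] = OUT[B3] = {a+e, e+e}
Applying B4's transfer function to that IN value gives OUT[B4] (row B4 above).

Answer: {a+e, e+e}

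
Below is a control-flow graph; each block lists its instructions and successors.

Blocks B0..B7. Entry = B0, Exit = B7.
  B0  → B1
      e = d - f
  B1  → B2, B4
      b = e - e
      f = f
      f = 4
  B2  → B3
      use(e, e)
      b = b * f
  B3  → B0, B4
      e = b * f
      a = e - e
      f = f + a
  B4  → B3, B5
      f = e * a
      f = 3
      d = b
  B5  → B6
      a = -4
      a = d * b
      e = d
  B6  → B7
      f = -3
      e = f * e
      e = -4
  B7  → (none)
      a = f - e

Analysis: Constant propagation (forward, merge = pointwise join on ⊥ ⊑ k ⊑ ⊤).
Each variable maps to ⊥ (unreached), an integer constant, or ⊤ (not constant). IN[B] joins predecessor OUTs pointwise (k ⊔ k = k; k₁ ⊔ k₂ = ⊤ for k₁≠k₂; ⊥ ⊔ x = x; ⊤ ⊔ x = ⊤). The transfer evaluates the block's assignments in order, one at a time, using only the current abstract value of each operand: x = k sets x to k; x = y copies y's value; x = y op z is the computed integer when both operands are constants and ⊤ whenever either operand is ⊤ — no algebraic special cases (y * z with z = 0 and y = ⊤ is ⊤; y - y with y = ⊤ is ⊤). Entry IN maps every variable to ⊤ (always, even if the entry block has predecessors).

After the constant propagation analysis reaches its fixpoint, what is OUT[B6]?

Answer: {a: ⊤, b: ⊤, c: ⊤, d: ⊤, e: -4, f: -3}

Working:
Per-block solution:
  B0:   IN=(all ⊤)   OUT=(all ⊤)
  B1:   IN=(all ⊤)   OUT={f:4; rest ⊤}
  B2:   IN={f:4; rest ⊤}   OUT={f:4; rest ⊤}
  B3:   IN=(all ⊤)   OUT=(all ⊤)
  B4:   IN=(all ⊤)   OUT={f:3; rest ⊤}
  B5:   IN={f:3; rest ⊤}   OUT={f:3; rest ⊤}
  B6:   IN={f:3; rest ⊤}   OUT={e:-4, f:-3; rest ⊤}
  B7:   IN={e:-4, f:-3; rest ⊤}   OUT={a:1, e:-4, f:-3; rest ⊤}

Merge at B6: IN[B6] = OUT[B5] = {a: ⊤, b: ⊤, c: ⊤, d: ⊤, e: ⊤, f: 3}
Applying B6's transfer function to that IN value gives OUT[B6] (row B6 above).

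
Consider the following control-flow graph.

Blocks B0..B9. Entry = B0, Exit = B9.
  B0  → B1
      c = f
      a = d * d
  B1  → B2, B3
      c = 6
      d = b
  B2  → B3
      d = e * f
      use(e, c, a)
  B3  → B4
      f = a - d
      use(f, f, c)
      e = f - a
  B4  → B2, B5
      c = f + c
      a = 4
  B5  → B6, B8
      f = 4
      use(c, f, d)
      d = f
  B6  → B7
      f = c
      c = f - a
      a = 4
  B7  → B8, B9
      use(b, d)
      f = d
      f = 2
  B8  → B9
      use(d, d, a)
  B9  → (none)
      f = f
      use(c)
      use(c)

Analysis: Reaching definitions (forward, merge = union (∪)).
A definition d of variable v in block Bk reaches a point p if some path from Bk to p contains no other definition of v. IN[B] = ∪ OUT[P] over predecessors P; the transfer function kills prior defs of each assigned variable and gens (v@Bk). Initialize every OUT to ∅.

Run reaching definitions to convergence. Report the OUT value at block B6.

Answer: {a@B6, c@B6, d@B5, e@B3, f@B6}

Trace:
Per-block solution:
  B0:   IN={}   OUT={a@B0, c@B0}
  B1:   IN={a@B0, c@B0}   OUT={a@B0, c@B1, d@B1}
  B2:   IN={a@B0, a@B4, c@B1, c@B4, d@B1, d@B2, e@B3, f@B3}   OUT={a@B0, a@B4, c@B1, c@B4, d@B2, e@B3, f@B3}
  B3:   IN={a@B0, a@B4, c@B1, c@B4, d@B1, d@B2, e@B3, f@B3}   OUT={a@B0, a@B4, c@B1, c@B4, d@B1, d@B2, e@B3, f@B3}
  B4:   IN={a@B0, a@B4, c@B1, c@B4, d@B1, d@B2, e@B3, f@B3}   OUT={a@B4, c@B4, d@B1, d@B2, e@B3, f@B3}
  B5:   IN={a@B4, c@B4, d@B1, d@B2, e@B3, f@B3}   OUT={a@B4, c@B4, d@B5, e@B3, f@B5}
  B6:   IN={a@B4, c@B4, d@B5, e@B3, f@B5}   OUT={a@B6, c@B6, d@B5, e@B3, f@B6}
  B7:   IN={a@B6, c@B6, d@B5, e@B3, f@B6}   OUT={a@B6, c@B6, d@B5, e@B3, f@B7}
  B8:   IN={a@B4, a@B6, c@B4, c@B6, d@B5, e@B3, f@B5, f@B7}   OUT={a@B4, a@B6, c@B4, c@B6, d@B5, e@B3, f@B5, f@B7}
  B9:   IN={a@B4, a@B6, c@B4, c@B6, d@B5, e@B3, f@B5, f@B7}   OUT={a@B4, a@B6, c@B4, c@B6, d@B5, e@B3, f@B9}

Merge at B6: IN[B6] = OUT[B5] = {a@B4, c@B4, d@B5, e@B3, f@B5}
Applying B6's transfer function to that IN value gives OUT[B6] (row B6 above).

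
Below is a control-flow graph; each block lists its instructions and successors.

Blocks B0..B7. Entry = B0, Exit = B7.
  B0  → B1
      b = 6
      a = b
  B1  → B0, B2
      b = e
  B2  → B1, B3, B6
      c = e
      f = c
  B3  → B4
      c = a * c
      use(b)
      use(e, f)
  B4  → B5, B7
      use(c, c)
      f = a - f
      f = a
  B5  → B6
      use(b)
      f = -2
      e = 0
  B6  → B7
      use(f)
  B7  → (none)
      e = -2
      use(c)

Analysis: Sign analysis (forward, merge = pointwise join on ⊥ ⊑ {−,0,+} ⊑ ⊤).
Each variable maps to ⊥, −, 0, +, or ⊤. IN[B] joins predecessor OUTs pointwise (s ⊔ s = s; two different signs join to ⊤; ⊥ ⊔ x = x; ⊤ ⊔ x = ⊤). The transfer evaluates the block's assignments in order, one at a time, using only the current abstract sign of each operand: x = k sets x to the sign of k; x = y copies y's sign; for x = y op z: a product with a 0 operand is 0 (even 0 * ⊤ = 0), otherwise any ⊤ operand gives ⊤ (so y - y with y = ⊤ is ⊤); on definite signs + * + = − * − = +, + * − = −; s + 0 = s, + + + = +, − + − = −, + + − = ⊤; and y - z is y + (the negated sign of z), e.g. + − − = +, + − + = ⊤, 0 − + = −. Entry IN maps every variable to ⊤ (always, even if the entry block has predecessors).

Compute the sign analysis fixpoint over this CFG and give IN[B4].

Per-block solution:
  B0:  IN=(all ⊤)  OUT={a:+, b:+; rest ⊤}
  B1:  IN={a:+; rest ⊤}  OUT={a:+; rest ⊤}
  B2:  IN={a:+; rest ⊤}  OUT={a:+; rest ⊤}
  B3:  IN={a:+; rest ⊤}  OUT={a:+; rest ⊤}
  B4:  IN={a:+; rest ⊤}  OUT={a:+, f:+; rest ⊤}
  B5:  IN={a:+, f:+; rest ⊤}  OUT={a:+, e:0, f:-; rest ⊤}
  B6:  IN={a:+; rest ⊤}  OUT={a:+; rest ⊤}
  B7:  IN={a:+; rest ⊤}  OUT={a:+, e:-; rest ⊤}

Merge at B4: IN[B4] = OUT[B3] = {a: +, b: ⊤, c: ⊤, d: ⊤, e: ⊤, f: ⊤}

Answer: {a: +, b: ⊤, c: ⊤, d: ⊤, e: ⊤, f: ⊤}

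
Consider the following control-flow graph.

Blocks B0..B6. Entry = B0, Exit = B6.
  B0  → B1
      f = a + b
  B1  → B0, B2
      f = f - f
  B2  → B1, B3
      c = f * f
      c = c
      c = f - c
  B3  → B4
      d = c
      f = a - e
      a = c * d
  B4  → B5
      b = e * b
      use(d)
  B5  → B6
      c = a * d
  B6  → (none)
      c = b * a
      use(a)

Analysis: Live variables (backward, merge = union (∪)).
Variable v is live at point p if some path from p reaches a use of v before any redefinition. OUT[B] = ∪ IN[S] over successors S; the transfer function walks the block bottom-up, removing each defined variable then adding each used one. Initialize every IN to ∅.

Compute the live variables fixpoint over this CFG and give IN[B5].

Per-block solution:
  B0: | IN={a, b, e} | OUT={a, b, e, f}
  B1: | IN={a, b, e, f} | OUT={a, b, e, f}
  B2: | IN={a, b, e, f} | OUT={a, b, c, e, f}
  B3: | IN={a, b, c, e} | OUT={a, b, d, e}
  B4: | IN={a, b, d, e} | OUT={a, b, d}
  B5: | IN={a, b, d} | OUT={a, b}
  B6: | IN={a, b} | OUT={}

Merge at B5: OUT[B5] = IN[B6] = {a, b}
Applying B5's transfer function to that OUT value gives IN[B5] (row B5 above).

Answer: {a, b, d}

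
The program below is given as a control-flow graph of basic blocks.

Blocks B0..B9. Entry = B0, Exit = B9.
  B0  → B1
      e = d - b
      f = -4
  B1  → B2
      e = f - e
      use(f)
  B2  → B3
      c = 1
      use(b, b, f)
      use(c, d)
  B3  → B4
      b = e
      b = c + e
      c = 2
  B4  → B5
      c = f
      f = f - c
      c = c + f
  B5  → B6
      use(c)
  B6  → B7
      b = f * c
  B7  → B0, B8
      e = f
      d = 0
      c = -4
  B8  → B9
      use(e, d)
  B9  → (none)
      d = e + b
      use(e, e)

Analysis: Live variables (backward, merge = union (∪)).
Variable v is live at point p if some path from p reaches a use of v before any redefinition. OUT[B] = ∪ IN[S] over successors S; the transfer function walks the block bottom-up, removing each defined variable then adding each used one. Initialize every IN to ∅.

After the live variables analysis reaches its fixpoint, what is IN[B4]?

Answer: {f}

Working:
Per-block solution:
  B0:   IN={b, d}   OUT={b, d, e, f}
  B1:   IN={b, d, e, f}   OUT={b, d, e, f}
  B2:   IN={b, d, e, f}   OUT={c, e, f}
  B3:   IN={c, e, f}   OUT={f}
  B4:   IN={f}   OUT={c, f}
  B5:   IN={c, f}   OUT={c, f}
  B6:   IN={c, f}   OUT={b, f}
  B7:   IN={b, f}   OUT={b, d, e}
  B8:   IN={b, d, e}   OUT={b, e}
  B9:   IN={b, e}   OUT={}

Merge at B4: OUT[B4] = IN[B5] = {c, f}
Applying B4's transfer function to that OUT value gives IN[B4] (row B4 above).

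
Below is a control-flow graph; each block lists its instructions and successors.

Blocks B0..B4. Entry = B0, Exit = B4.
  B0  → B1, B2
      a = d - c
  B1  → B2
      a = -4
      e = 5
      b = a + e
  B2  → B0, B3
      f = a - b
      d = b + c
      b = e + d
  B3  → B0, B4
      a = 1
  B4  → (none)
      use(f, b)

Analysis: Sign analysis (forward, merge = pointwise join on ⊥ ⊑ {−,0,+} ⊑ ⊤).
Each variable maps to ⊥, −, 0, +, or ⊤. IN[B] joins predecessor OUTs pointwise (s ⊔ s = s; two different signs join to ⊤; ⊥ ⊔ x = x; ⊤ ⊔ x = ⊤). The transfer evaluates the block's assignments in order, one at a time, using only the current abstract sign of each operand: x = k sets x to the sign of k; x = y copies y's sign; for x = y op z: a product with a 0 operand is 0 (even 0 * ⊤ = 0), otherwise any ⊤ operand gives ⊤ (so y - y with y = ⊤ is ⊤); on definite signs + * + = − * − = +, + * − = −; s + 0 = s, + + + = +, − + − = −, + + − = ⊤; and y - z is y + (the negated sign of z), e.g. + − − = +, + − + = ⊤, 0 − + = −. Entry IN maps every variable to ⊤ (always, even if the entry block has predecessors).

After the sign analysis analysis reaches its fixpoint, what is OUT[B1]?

Converged values:
  B0:  IN=(all ⊤)  OUT=(all ⊤)
  B1:  IN=(all ⊤)  OUT={a:-, e:+; rest ⊤}
  B2:  IN=(all ⊤)  OUT=(all ⊤)
  B3:  IN=(all ⊤)  OUT={a:+; rest ⊤}
  B4:  IN={a:+; rest ⊤}  OUT={a:+; rest ⊤}

Merge at B1: IN[B1] = OUT[B0] = {a: ⊤, b: ⊤, c: ⊤, d: ⊤, e: ⊤, f: ⊤}
Applying B1's transfer function to that IN value gives OUT[B1] (row B1 above).

Answer: {a: -, b: ⊤, c: ⊤, d: ⊤, e: +, f: ⊤}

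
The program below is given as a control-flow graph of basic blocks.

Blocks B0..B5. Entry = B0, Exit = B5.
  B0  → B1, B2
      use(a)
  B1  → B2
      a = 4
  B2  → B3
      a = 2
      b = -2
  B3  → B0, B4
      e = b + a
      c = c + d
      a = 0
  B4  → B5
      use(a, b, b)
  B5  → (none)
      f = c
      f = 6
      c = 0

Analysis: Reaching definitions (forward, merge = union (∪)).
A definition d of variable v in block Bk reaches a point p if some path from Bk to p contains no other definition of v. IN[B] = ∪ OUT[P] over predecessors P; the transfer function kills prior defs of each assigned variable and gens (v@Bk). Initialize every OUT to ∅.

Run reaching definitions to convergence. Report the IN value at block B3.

Answer: {a@B2, b@B2, c@B3, e@B3}

Trace:
Per-block solution:
  B0:   IN={a@B3, b@B2, c@B3, e@B3}   OUT={a@B3, b@B2, c@B3, e@B3}
  B1:   IN={a@B3, b@B2, c@B3, e@B3}   OUT={a@B1, b@B2, c@B3, e@B3}
  B2:   IN={a@B1, a@B3, b@B2, c@B3, e@B3}   OUT={a@B2, b@B2, c@B3, e@B3}
  B3:   IN={a@B2, b@B2, c@B3, e@B3}   OUT={a@B3, b@B2, c@B3, e@B3}
  B4:   IN={a@B3, b@B2, c@B3, e@B3}   OUT={a@B3, b@B2, c@B3, e@B3}
  B5:   IN={a@B3, b@B2, c@B3, e@B3}   OUT={a@B3, b@B2, c@B5, e@B3, f@B5}

Merge at B3: IN[B3] = OUT[B2] = {a@B2, b@B2, c@B3, e@B3}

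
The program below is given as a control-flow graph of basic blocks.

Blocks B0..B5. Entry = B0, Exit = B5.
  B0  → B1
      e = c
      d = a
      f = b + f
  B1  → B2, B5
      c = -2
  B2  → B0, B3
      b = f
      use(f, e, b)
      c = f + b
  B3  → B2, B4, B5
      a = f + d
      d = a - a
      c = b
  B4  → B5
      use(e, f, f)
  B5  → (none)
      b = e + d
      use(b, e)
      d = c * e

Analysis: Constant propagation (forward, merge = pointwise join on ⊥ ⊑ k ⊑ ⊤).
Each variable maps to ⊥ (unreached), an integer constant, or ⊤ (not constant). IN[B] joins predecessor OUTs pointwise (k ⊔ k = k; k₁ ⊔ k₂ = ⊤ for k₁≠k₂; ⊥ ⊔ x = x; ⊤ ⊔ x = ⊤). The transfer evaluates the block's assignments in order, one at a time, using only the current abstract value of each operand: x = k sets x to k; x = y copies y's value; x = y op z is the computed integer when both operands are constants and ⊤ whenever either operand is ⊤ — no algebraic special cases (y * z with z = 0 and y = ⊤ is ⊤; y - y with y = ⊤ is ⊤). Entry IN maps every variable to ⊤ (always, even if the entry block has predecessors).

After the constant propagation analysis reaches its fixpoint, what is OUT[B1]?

Per-block solution:
  B0:  IN=(all ⊤)  OUT=(all ⊤)
  B1:  IN=(all ⊤)  OUT={c:-2; rest ⊤}
  B2:  IN=(all ⊤)  OUT=(all ⊤)
  B3:  IN=(all ⊤)  OUT=(all ⊤)
  B4:  IN=(all ⊤)  OUT=(all ⊤)
  B5:  IN=(all ⊤)  OUT=(all ⊤)

Merge at B1: IN[B1] = OUT[B0] = {a: ⊤, b: ⊤, c: ⊤, d: ⊤, e: ⊤, f: ⊤}
Applying B1's transfer function to that IN value gives OUT[B1] (row B1 above).

Answer: {a: ⊤, b: ⊤, c: -2, d: ⊤, e: ⊤, f: ⊤}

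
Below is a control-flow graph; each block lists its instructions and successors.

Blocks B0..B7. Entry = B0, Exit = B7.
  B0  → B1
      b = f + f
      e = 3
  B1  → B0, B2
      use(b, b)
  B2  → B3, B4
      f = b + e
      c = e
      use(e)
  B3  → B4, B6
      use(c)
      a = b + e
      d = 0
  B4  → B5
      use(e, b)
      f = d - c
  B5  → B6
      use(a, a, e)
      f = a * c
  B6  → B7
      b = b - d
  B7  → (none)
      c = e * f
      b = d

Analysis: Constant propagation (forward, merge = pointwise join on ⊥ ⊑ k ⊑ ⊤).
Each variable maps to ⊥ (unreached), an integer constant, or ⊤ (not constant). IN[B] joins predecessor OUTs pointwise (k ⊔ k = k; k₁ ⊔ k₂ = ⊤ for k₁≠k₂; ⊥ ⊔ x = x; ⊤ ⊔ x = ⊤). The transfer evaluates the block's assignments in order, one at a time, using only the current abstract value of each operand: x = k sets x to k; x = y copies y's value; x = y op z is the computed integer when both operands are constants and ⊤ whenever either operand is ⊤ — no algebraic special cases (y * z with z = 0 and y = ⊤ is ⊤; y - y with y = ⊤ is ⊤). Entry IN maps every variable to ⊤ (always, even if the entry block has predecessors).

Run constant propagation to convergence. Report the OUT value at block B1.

Answer: {a: ⊤, b: ⊤, c: ⊤, d: ⊤, e: 3, f: ⊤}

Working:
Fixpoint table:
  B0:   IN=(all ⊤)   OUT={e:3; rest ⊤}
  B1:   IN={e:3; rest ⊤}   OUT={e:3; rest ⊤}
  B2:   IN={e:3; rest ⊤}   OUT={c:3, e:3; rest ⊤}
  B3:   IN={c:3, e:3; rest ⊤}   OUT={c:3, d:0, e:3; rest ⊤}
  B4:   IN={c:3, e:3; rest ⊤}   OUT={c:3, e:3; rest ⊤}
  B5:   IN={c:3, e:3; rest ⊤}   OUT={c:3, e:3; rest ⊤}
  B6:   IN={c:3, e:3; rest ⊤}   OUT={c:3, e:3; rest ⊤}
  B7:   IN={c:3, e:3; rest ⊤}   OUT={e:3; rest ⊤}

Merge at B1: IN[B1] = OUT[B0] = {a: ⊤, b: ⊤, c: ⊤, d: ⊤, e: 3, f: ⊤}
Applying B1's transfer function to that IN value gives OUT[B1] (row B1 above).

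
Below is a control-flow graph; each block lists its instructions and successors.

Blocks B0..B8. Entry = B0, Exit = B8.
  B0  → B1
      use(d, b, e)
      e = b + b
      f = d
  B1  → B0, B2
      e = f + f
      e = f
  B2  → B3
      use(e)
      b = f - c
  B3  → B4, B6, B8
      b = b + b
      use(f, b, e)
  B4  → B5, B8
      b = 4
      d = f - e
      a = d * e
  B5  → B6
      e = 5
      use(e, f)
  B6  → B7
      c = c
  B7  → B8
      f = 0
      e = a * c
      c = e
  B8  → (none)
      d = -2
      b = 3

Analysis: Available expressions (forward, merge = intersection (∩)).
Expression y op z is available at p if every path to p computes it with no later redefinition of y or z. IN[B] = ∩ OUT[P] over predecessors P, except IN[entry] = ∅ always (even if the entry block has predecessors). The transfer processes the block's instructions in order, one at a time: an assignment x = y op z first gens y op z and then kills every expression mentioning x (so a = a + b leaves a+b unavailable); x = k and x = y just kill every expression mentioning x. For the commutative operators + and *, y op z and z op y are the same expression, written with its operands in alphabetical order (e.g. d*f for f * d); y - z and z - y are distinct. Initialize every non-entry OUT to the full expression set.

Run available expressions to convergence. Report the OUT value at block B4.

Answer: {d*e, f+f, f-c, f-e}

Trace:
Converged values:
  B0: | IN={} | OUT={b+b}
  B1: | IN={b+b} | OUT={b+b, f+f}
  B2: | IN={b+b, f+f} | OUT={f+f, f-c}
  B3: | IN={f+f, f-c} | OUT={f+f, f-c}
  B4: | IN={f+f, f-c} | OUT={d*e, f+f, f-c, f-e}
  B5: | IN={d*e, f+f, f-c, f-e} | OUT={f+f, f-c}
  B6: | IN={f+f, f-c} | OUT={f+f}
  B7: | IN={f+f} | OUT={}
  B8: | IN={} | OUT={}

Merge at B4: IN[B4] = OUT[B3] = {f+f, f-c}
Applying B4's transfer function to that IN value gives OUT[B4] (row B4 above).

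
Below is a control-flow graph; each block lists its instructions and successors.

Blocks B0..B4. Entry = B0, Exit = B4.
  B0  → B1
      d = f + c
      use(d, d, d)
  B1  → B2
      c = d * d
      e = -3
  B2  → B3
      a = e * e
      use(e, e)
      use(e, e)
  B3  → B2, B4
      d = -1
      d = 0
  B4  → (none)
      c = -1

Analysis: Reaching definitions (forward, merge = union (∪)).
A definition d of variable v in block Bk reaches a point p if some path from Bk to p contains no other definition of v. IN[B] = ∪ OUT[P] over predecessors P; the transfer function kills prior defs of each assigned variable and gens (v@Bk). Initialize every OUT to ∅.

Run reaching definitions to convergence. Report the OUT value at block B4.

Converged values:
  B0:   IN={}   OUT={d@B0}
  B1:   IN={d@B0}   OUT={c@B1, d@B0, e@B1}
  B2:   IN={a@B2, c@B1, d@B0, d@B3, e@B1}   OUT={a@B2, c@B1, d@B0, d@B3, e@B1}
  B3:   IN={a@B2, c@B1, d@B0, d@B3, e@B1}   OUT={a@B2, c@B1, d@B3, e@B1}
  B4:   IN={a@B2, c@B1, d@B3, e@B1}   OUT={a@B2, c@B4, d@B3, e@B1}

Merge at B4: IN[B4] = OUT[B3] = {a@B2, c@B1, d@B3, e@B1}
Applying B4's transfer function to that IN value gives OUT[B4] (row B4 above).

Answer: {a@B2, c@B4, d@B3, e@B1}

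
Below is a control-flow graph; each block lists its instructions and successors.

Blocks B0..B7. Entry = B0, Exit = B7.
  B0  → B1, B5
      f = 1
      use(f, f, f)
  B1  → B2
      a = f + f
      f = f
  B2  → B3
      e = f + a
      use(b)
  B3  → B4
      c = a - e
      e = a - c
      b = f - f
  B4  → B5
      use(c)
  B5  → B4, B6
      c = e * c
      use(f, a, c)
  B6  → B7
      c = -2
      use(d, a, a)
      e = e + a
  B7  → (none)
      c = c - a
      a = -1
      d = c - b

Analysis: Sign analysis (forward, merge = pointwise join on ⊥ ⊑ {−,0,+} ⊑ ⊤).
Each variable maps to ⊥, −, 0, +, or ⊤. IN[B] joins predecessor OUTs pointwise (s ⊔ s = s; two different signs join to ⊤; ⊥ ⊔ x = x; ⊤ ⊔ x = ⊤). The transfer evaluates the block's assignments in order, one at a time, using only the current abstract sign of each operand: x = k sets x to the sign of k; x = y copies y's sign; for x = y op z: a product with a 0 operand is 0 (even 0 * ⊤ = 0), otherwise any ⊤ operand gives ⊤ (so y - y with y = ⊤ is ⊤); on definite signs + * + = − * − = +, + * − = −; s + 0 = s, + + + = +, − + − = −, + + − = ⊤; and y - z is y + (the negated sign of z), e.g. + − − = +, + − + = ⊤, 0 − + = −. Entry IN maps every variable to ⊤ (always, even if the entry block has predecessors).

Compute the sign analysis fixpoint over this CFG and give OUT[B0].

Answer: {a: ⊤, b: ⊤, c: ⊤, d: ⊤, e: ⊤, f: +}

Working:
Fixpoint table:
  B0: | IN=(all ⊤) | OUT={f:+; rest ⊤}
  B1: | IN={f:+; rest ⊤} | OUT={a:+, f:+; rest ⊤}
  B2: | IN={a:+, f:+; rest ⊤} | OUT={a:+, e:+, f:+; rest ⊤}
  B3: | IN={a:+, e:+, f:+; rest ⊤} | OUT={a:+, f:+; rest ⊤}
  B4: | IN={f:+; rest ⊤} | OUT={f:+; rest ⊤}
  B5: | IN={f:+; rest ⊤} | OUT={f:+; rest ⊤}
  B6: | IN={f:+; rest ⊤} | OUT={c:-, f:+; rest ⊤}
  B7: | IN={c:-, f:+; rest ⊤} | OUT={a:-, f:+; rest ⊤}

B0 is the boundary node: IN[B0] = {a: ⊤, b: ⊤, c: ⊤, d: ⊤, e: ⊤, f: ⊤}
Applying B0's transfer function to that IN value gives OUT[B0] (row B0 above).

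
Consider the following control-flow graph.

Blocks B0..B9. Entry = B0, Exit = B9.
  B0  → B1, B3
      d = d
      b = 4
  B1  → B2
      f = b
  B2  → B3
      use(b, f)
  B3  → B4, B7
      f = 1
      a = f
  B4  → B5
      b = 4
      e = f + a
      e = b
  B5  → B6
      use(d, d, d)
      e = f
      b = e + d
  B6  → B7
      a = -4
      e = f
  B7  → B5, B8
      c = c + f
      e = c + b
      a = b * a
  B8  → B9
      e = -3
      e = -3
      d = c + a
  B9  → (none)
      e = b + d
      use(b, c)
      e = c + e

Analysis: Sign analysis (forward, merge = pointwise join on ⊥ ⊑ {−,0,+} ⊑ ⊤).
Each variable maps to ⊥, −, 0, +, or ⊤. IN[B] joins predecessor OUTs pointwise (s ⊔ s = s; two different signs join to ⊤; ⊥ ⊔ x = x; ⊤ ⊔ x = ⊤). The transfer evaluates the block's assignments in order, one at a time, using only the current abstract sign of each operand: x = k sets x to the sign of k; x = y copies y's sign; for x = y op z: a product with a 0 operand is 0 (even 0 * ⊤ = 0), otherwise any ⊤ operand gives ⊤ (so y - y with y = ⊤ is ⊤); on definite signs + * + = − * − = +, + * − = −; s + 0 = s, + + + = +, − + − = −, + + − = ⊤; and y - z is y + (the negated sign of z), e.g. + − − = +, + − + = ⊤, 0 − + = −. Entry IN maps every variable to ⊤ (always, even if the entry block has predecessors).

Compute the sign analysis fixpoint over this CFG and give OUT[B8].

Answer: {a: ⊤, b: ⊤, c: ⊤, d: ⊤, e: -, f: +}

Derivation:
Per-block solution:
  B0:   IN=(all ⊤)   OUT={b:+; rest ⊤}
  B1:   IN={b:+; rest ⊤}   OUT={b:+, f:+; rest ⊤}
  B2:   IN={b:+, f:+; rest ⊤}   OUT={b:+, f:+; rest ⊤}
  B3:   IN={b:+; rest ⊤}   OUT={a:+, b:+, f:+; rest ⊤}
  B4:   IN={a:+, b:+, f:+; rest ⊤}   OUT={a:+, b:+, e:+, f:+; rest ⊤}
  B5:   IN={f:+; rest ⊤}   OUT={e:+, f:+; rest ⊤}
  B6:   IN={e:+, f:+; rest ⊤}   OUT={a:-, e:+, f:+; rest ⊤}
  B7:   IN={f:+; rest ⊤}   OUT={f:+; rest ⊤}
  B8:   IN={f:+; rest ⊤}   OUT={e:-, f:+; rest ⊤}
  B9:   IN={e:-, f:+; rest ⊤}   OUT={f:+; rest ⊤}

Merge at B8: IN[B8] = OUT[B7] = {a: ⊤, b: ⊤, c: ⊤, d: ⊤, e: ⊤, f: +}
Applying B8's transfer function to that IN value gives OUT[B8] (row B8 above).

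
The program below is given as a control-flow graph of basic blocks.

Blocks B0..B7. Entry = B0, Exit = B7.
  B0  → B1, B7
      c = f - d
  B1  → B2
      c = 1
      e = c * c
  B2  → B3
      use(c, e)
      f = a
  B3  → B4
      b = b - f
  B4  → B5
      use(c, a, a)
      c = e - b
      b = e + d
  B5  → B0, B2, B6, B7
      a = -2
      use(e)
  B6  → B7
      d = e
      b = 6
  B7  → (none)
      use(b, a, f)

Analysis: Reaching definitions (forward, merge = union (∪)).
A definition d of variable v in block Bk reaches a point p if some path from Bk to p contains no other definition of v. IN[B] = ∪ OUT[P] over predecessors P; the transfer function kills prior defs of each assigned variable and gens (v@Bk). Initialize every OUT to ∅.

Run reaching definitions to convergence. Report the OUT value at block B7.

Answer: {a@B5, b@B4, b@B6, c@B0, c@B4, d@B6, e@B1, f@B2}

Working:
Fixpoint table:
  B0:   IN={a@B5, b@B4, c@B4, e@B1, f@B2}   OUT={a@B5, b@B4, c@B0, e@B1, f@B2}
  B1:   IN={a@B5, b@B4, c@B0, e@B1, f@B2}   OUT={a@B5, b@B4, c@B1, e@B1, f@B2}
  B2:   IN={a@B5, b@B4, c@B1, c@B4, e@B1, f@B2}   OUT={a@B5, b@B4, c@B1, c@B4, e@B1, f@B2}
  B3:   IN={a@B5, b@B4, c@B1, c@B4, e@B1, f@B2}   OUT={a@B5, b@B3, c@B1, c@B4, e@B1, f@B2}
  B4:   IN={a@B5, b@B3, c@B1, c@B4, e@B1, f@B2}   OUT={a@B5, b@B4, c@B4, e@B1, f@B2}
  B5:   IN={a@B5, b@B4, c@B4, e@B1, f@B2}   OUT={a@B5, b@B4, c@B4, e@B1, f@B2}
  B6:   IN={a@B5, b@B4, c@B4, e@B1, f@B2}   OUT={a@B5, b@B6, c@B4, d@B6, e@B1, f@B2}
  B7:   IN={a@B5, b@B4, b@B6, c@B0, c@B4, d@B6, e@B1, f@B2}   OUT={a@B5, b@B4, b@B6, c@B0, c@B4, d@B6, e@B1, f@B2}

Merge at B7: IN[B7] = OUT[B0] ⊔ OUT[B5] ⊔ OUT[B6] = {a@B5, b@B4, b@B6, c@B0, c@B4, d@B6, e@B1, f@B2}
Applying B7's transfer function to that IN value gives OUT[B7] (row B7 above).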